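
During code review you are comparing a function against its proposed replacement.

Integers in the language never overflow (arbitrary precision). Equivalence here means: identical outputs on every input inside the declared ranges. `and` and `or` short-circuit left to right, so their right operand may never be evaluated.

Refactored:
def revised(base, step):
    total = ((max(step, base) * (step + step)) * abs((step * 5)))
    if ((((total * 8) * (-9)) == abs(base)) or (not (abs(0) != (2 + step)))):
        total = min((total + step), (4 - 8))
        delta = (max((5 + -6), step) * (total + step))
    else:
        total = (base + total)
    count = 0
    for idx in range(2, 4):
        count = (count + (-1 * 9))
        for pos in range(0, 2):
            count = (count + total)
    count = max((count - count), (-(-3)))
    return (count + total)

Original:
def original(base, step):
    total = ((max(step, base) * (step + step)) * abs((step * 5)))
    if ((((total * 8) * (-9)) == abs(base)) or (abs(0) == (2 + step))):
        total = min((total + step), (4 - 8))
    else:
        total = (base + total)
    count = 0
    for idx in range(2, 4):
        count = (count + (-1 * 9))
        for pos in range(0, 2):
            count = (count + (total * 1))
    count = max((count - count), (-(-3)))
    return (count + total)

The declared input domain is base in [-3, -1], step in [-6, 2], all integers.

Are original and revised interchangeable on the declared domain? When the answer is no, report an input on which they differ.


The two are interchangeable: arithmetic usage differs, comparison usage differs, boolean connective usage differs, local variable names differ, min/max/abs usage differs, statement counts differ, constant usage differs, and every declared input agrees.
As a probe, take base=-2, step=0: original runs total=0, then ((((total * 8) * (-9)) == abs(base)) or (abs(0) == (2 + step))) is false, then total=-2, then count=0, then (idx=2), then count=-9, then (pos=0), then count=-11, then (pos=1), then count=-13, then (idx=3), then count=-22, then (pos=0), then count=-24, then (pos=1), then count=-26, then count=3, then returns 1; revised runs total=0, then ((((total * 8) * (-9)) == abs(base)) or (not (abs(0) != (2 + step)))) is false, then total=-2, then count=0, then (idx=2), then count=-9, then (pos=0), then count=-11, then (pos=1), then count=-13, then (idx=3), then count=-22, then (pos=0), then count=-24, then (pos=1), then count=-26, then count=3, then returns 1; both end at 1.
Every one of the 27 inputs gives matching results.
verdict: equivalent


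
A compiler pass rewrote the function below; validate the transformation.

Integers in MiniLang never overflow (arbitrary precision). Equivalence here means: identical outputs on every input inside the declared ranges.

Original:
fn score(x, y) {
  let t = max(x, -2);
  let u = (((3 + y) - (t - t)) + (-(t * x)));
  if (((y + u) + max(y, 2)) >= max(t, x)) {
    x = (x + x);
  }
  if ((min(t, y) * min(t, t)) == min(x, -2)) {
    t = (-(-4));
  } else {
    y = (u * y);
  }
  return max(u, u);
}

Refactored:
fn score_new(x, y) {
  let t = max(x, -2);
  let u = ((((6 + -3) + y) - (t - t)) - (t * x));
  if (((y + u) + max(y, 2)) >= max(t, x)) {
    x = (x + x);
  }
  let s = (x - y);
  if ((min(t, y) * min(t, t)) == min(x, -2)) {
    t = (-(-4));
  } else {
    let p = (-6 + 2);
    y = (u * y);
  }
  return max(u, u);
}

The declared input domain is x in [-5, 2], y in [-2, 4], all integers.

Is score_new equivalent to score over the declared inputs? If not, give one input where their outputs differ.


Equivalent — the differences include statement counts differ; also arithmetic usage differs; also local variable names differ; also constant usage differs, yet no declared input distinguishes the two.
One worked example (x=-2, y=0) — score: t = -2; u = -1; (((y + u) + max(y, 2)) >= max(t, x)) -> true; x = -4; ((min(t, y) * min(t, t)) == min(x, -2)) -> false; y = 0; return -1; score_new: t = -2; u = -1; (((y + u) + max(y, 2)) >= max(t, x)) -> true; x = -4; s = -4; ((min(t, y) * min(t, t)) == min(x, -2)) -> false; p = -4; y = 0; return -1; agreement on -1.
Sweeping the whole domain (56 inputs) finds no disagreement.
verdict: equivalent


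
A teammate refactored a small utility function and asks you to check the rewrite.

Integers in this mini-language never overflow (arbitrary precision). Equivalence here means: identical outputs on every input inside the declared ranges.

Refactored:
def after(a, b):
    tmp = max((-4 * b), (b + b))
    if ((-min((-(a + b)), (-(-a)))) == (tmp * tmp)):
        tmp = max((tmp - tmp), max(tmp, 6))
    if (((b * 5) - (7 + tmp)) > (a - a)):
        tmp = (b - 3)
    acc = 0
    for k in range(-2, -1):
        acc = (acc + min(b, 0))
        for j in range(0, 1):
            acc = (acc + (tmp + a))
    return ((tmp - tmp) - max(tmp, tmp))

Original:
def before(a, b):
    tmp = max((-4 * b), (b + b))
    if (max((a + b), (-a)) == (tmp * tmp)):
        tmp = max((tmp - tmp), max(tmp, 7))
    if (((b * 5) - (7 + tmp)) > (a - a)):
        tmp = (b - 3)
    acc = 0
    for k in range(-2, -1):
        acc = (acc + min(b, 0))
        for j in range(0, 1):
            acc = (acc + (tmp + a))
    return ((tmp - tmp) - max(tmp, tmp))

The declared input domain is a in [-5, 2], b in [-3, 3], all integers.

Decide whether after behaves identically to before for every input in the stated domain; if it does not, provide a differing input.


Take a=-4, b=1.
before: tmp=2, then (max((a + b), (-a)) == (tmp * tmp)) is true, then tmp=7, then (((b * 5) - (7 + tmp)) > (a - a)) is false, then acc=0, then (k=-2), then acc=0, then (j=0), then acc=3, then returns -7
after: tmp=2, then ((-min((-(a + b)), (-(-a)))) == (tmp * tmp)) is true, then tmp=6, then (((b * 5) - (7 + tmp)) > (a - a)) is false, then acc=0, then (k=-2), then acc=0, then (j=0), then acc=2, then returns -6
-7 and -6 differ, so these are not the same function on this domain.
verdict: not equivalent; witness: a=-4, b=1


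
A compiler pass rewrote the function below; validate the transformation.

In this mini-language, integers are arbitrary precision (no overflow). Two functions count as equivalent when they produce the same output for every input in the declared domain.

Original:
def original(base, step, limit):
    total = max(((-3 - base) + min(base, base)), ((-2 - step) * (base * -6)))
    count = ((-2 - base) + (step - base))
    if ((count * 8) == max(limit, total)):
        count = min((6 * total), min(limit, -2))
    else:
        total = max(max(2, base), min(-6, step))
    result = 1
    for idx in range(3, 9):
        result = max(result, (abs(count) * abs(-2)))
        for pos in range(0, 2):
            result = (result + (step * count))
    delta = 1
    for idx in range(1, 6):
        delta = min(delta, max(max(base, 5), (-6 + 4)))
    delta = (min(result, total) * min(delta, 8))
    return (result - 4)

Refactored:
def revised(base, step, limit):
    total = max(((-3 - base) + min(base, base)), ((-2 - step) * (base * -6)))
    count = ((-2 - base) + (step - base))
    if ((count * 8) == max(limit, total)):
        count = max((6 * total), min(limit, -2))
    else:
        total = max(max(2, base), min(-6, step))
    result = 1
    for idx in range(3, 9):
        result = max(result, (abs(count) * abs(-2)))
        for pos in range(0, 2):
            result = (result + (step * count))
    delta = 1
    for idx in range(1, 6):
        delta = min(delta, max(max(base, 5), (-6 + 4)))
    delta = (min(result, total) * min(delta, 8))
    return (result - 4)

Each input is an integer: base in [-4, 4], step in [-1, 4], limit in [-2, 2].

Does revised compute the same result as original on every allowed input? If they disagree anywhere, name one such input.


Take base=-1, step=0, limit=0.
original: total := -3 | count := 0 | ((count * 8) == max(limit, total)): true | count := -18 | result := 1 | iter idx=3: | result := 36 | iter pos=0: | result := 36 | iter pos=1: | result := 36 | iter idx=4: | result := 36 | iter pos=0: | result := 36 | iter pos=1: | result := 36 | iter idx=5: | result := 36 | iter pos=0: | result := 36 | iter pos=1: | result := 36 | iter idx=6: | result := 36 | iter pos=0: | result := 36 | iter pos=1: | result := 36 | iter idx=7: | result := 36 | iter pos=0: | result := 36 | iter pos=1: | result := 36 | iter idx=8: | result := 36 | iter pos=0: | result := 36 | iter pos=1: | result := 36 | delta := 1 | iter idx=1: | delta := 1 | iter idx=2: | delta := 1 | iter idx=3: | delta := 1 | iter idx=4: | delta := 1 | iter idx=5: | delta := 1 | delta := -3 | result 32
revised: total := -3 | count := 0 | ((count * 8) == max(limit, total)): true | count := -2 | result := 1 | iter idx=3: | result := 4 | iter pos=0: | result := 4 | iter pos=1: | result := 4 | iter idx=4: | result := 4 | iter pos=0: | result := 4 | iter pos=1: | result := 4 | iter idx=5: | result := 4 | iter pos=0: | result := 4 | iter pos=1: | result := 4 | iter idx=6: | result := 4 | iter pos=0: | result := 4 | iter pos=1: | result := 4 | iter idx=7: | result := 4 | iter pos=0: | result := 4 | iter pos=1: | result := 4 | iter idx=8: | result := 4 | iter pos=0: | result := 4 | iter pos=1: | result := 4 | delta := 1 | iter idx=1: | delta := 1 | iter idx=2: | delta := 1 | iter idx=3: | delta := 1 | iter idx=4: | delta := 1 | iter idx=5: | delta := 1 | delta := -3 | result 0
32 != 0, so the rewrite changes behavior.
verdict: not equivalent; witness: base=-1, step=0, limit=0


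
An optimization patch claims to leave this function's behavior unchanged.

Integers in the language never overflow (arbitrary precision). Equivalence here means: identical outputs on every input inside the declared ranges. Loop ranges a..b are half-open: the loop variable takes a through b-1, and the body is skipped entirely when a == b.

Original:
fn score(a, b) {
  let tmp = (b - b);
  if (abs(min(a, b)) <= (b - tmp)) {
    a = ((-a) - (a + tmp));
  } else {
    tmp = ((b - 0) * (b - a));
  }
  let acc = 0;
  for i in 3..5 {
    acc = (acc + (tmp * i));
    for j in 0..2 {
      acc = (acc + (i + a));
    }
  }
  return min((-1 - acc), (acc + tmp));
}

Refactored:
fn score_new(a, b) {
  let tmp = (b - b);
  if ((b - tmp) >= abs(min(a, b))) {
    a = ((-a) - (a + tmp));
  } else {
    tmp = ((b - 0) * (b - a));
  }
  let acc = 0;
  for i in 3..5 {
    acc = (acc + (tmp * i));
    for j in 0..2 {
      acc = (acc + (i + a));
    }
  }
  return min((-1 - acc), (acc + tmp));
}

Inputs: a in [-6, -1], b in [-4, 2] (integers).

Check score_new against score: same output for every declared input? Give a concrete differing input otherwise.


This is a faithful refactor — comparison usage differs, but the computed results match everywhere.
Tracing a=-2, b=2: score: tmp := 0 | (abs(min(a, b)) <= (b - tmp)): true | a := 4 | acc := 0 | iter i=3: | acc := 0 | iter j=0: | acc := 7 | iter j=1: | acc := 14 | iter i=4: | acc := 14 | iter j=0: | acc := 22 | iter j=1: | acc := 30 | result -31 | score_new: tmp := 0 | ((b - tmp) >= abs(min(a, b))): true | a := 4 | acc := 0 | iter i=3: | acc := 0 | iter j=0: | acc := 7 | iter j=1: | acc := 14 | iter i=4: | acc := 14 | iter j=0: | acc := 22 | iter j=1: | acc := 30 | result -31 — matching result -31.
Every one of the 42 inputs gives matching results.
verdict: equivalent


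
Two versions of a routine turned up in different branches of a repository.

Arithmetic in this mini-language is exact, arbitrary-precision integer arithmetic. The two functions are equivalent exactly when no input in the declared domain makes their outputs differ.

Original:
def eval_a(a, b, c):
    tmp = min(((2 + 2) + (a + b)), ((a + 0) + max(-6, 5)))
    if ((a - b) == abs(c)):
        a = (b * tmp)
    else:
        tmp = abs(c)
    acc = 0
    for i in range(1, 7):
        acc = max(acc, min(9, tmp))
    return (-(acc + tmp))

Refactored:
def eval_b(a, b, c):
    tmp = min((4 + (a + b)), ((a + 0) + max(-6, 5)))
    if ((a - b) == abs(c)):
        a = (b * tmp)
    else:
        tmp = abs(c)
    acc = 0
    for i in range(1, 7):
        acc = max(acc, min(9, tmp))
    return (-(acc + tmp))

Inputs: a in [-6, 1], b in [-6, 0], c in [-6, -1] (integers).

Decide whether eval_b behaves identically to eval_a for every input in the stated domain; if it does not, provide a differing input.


The two versions differ — the changes include arithmetic usage differs, and constant usage differs.
One worked example (a=-1, b=-2, c=-6) — eval_a: tmp=1, then ((a - b) == abs(c)) is false, then tmp=6, then acc=0, then (i=1), then acc=6, then (i=2), then acc=6, then (i=3), then acc=6, then (i=4), then acc=6, then (i=5), then acc=6, then (i=6), then acc=6, then returns -12; eval_b: tmp=1, then ((a - b) == abs(c)) is false, then tmp=6, then acc=0, then (i=1), then acc=6, then (i=2), then acc=6, then (i=3), then acc=6, then (i=4), then acc=6, then (i=5), then acc=6, then (i=6), then acc=6, then returns -12; agreement on -12.
Every one of the 336 inputs gives matching results.
verdict: equivalent


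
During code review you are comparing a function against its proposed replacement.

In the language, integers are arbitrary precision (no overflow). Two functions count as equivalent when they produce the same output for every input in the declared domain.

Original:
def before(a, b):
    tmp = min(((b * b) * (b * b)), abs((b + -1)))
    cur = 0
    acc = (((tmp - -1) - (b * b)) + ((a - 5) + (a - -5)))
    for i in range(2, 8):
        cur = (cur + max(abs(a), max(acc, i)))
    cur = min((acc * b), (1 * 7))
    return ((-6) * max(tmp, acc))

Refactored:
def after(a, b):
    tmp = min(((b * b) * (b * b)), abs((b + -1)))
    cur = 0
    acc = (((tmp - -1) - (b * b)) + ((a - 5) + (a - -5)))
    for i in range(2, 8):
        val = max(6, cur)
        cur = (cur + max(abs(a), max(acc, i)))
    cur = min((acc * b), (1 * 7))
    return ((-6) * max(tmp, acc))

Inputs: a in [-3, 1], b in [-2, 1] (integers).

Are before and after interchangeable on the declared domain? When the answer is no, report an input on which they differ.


Differences: local variable names differ, and statement counts differ, and constant usage differs, and min/max/abs usage differs — yet all 20 inputs agree.
verdict: equivalent


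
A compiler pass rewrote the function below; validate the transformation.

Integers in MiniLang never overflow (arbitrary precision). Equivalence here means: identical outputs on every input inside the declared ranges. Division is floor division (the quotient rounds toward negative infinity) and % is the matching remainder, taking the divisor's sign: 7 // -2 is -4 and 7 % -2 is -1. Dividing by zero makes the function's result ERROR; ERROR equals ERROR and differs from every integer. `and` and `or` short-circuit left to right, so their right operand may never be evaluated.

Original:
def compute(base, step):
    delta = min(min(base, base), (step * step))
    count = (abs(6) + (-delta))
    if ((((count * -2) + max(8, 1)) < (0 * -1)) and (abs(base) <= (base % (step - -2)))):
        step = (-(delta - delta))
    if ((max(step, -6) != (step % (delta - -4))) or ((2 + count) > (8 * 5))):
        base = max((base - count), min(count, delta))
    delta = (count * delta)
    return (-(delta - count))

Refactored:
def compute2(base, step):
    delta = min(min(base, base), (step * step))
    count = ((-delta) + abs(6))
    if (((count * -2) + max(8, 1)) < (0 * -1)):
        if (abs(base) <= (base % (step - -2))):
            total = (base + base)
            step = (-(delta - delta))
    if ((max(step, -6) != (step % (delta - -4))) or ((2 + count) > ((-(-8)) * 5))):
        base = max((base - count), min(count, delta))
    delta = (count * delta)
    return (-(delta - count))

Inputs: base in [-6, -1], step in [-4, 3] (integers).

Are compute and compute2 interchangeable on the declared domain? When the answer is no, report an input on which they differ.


Side by side, the visible changes include: statement counts differ; also branching structure differs; also boolean connective usage differs; also arithmetic usage differs; also local variable names differ.
One worked example (base=-6, step=-2) — compute: delta=-6, then count=12, then a zero divisor aborts: ERROR; compute2: delta=-6, then count=12, then (((count * -2) + max(8, 1)) < (0 * -1)) is true, then a zero divisor aborts: ERROR; agreement on ERROR.
Every one of the 48 inputs gives matching results.
verdict: equivalent


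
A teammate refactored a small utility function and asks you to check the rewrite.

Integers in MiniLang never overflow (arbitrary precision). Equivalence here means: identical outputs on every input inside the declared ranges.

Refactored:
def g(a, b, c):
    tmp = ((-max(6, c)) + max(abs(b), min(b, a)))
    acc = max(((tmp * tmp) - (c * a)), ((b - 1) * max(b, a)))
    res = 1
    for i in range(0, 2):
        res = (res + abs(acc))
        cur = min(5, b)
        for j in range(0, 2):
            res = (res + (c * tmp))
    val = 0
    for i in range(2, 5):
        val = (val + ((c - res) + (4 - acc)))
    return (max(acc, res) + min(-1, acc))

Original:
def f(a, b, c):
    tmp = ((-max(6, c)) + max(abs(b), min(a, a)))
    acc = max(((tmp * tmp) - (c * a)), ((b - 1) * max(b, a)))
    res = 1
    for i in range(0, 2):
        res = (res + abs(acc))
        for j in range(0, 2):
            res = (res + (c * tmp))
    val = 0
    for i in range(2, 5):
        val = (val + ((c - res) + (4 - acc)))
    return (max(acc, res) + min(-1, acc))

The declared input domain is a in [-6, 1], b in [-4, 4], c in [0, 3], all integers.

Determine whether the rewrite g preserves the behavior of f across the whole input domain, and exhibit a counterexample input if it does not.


At a=1, b=0, c=0: f gives 50, g gives 72.
verdict: not equivalent; witness: a=1, b=0, c=0


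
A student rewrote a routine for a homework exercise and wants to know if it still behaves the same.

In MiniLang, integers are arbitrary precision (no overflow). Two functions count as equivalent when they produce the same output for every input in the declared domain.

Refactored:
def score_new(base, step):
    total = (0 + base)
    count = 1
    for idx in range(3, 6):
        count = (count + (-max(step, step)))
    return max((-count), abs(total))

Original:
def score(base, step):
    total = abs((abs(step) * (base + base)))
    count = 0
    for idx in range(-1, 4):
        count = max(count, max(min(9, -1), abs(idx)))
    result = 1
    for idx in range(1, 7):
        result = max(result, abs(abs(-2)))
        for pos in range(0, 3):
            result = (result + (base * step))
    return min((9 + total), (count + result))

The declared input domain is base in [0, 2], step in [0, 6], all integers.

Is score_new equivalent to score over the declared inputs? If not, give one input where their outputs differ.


At base=0, step=0: score gives 5, score_new gives 0.
verdict: not equivalent; witness: base=0, step=0


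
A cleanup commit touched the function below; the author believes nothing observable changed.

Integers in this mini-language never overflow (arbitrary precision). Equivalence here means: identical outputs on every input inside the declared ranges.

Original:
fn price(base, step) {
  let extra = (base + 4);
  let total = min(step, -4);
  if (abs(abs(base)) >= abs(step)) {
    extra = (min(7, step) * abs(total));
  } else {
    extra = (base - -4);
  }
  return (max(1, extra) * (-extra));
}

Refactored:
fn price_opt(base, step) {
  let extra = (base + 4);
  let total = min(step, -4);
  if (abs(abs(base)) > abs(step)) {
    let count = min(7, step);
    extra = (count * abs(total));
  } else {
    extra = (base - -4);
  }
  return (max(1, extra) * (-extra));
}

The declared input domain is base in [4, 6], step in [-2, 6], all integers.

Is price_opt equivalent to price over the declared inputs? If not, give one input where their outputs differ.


Evaluate both at base=4, step=4.
price: extra=8, then total=-4, then (abs(abs(base)) >= abs(step)) is true, then extra=16, then returns -256
price_opt: extra=8, then total=-4, then (abs(abs(base)) > abs(step)) is false, then extra=8, then returns -64
-256 vs -64 — the two versions disagree here.
verdict: not equivalent; witness: base=4, step=4


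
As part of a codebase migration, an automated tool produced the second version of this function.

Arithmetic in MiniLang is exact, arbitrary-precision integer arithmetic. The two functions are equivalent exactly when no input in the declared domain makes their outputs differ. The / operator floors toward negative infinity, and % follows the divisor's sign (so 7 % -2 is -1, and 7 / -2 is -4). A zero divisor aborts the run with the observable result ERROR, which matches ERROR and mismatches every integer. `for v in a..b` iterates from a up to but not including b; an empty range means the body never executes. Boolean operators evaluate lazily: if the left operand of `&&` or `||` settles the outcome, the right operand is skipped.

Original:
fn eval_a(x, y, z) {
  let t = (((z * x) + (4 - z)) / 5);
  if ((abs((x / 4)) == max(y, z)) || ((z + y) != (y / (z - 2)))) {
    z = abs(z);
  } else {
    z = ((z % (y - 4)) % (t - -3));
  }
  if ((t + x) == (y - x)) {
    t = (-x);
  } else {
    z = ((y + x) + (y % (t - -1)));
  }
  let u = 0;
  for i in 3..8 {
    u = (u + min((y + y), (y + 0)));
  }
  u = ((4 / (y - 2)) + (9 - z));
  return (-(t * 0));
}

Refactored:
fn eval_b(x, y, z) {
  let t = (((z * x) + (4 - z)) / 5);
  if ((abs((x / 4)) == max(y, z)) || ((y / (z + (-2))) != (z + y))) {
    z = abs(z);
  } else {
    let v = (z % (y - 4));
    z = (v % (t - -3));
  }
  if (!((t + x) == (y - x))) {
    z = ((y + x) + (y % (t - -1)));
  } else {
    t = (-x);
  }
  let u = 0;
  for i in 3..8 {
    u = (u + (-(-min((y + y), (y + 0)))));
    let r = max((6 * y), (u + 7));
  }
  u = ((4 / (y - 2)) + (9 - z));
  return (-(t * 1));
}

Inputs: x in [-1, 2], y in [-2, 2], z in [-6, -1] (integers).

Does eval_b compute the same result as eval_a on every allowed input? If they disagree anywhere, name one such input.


Not equivalent: x=-1, y=-2, z=-6 separates them (0 vs -3).
eval_a: t = 3; ((abs((x / 4)) == max(y, z)) || ((z + y) != (y / (z - 2)))) -> true; z = 6; ((t + x) == (y - x)) -> false; z = -1; u = 0; [i=3]; u = -4; [i=4]; u = -8; [i=5]; u = -12; [i=6]; u = -16; [i=7]; u = -20; u = 9; return 0
eval_b: t = 3; ((abs((x / 4)) == max(y, z)) || ((y / (z + (-2))) != (z + y))) -> true; z = 6; (!((t + x) == (y - x))) -> true; z = -1; u = 0; [i=3]; u = -4; r = 3; [i=4]; u = -8; r = -1; [i=5]; u = -12; r = -5; [i=6]; u = -16; r = -9; [i=7]; u = -20; r = -12; u = 9; return -3
verdict: not equivalent; witness: x=-1, y=-2, z=-6


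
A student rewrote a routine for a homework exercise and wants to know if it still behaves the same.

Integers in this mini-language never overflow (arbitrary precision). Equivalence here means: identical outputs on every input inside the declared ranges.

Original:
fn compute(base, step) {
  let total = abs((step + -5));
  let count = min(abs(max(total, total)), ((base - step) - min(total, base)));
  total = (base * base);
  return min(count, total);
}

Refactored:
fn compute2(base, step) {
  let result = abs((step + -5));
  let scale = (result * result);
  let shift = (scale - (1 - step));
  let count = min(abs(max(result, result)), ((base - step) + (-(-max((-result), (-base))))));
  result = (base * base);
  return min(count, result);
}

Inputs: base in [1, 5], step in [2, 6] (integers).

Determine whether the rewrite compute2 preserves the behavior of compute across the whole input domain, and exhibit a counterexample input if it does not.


The two are interchangeable: statement counts differ; and min/max/abs usage differs; and local variable names differ; and constant usage differs; and arithmetic usage differs, and every declared input agrees.
Spot check at base=1, step=4 — compute: total becomes 1; next count becomes -4; next total becomes 1; next final value -4. compute2: result becomes 1; next scale becomes 1; next shift becomes 4; next count becomes -4; next result becomes 1; next final value -4. Both give -4.
Checked all 25 inputs in the declared domain: the outputs agree on every one.
verdict: equivalent


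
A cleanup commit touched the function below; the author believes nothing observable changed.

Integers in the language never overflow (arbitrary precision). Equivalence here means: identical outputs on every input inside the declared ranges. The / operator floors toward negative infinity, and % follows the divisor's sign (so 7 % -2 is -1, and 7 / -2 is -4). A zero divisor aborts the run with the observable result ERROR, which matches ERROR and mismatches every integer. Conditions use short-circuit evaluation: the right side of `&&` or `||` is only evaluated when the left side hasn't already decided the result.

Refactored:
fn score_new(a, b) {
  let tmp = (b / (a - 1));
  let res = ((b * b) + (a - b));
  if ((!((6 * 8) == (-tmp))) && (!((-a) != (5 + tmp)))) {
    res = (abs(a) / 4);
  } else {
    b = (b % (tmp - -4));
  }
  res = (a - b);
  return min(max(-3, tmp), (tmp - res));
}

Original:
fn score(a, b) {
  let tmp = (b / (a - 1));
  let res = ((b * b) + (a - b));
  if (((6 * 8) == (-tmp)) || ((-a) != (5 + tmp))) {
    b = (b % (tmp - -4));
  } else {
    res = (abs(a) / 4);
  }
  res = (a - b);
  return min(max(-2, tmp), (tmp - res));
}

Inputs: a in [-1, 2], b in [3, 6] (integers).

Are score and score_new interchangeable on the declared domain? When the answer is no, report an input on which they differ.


Not equivalent: a=-1, b=5 separates them (-2 vs -3).
score: tmp := -3 | res := 19 | (((6 * 8) == (-tmp)) || ((-a) != (5 + tmp))): true | b := 0 | res := -1 | result -2
score_new: tmp := -3 | res := 19 | ((!((6 * 8) == (-tmp))) && (!((-a) != (5 + tmp)))): false | b := 0 | res := -1 | result -3
verdict: not equivalent; witness: a=-1, b=5


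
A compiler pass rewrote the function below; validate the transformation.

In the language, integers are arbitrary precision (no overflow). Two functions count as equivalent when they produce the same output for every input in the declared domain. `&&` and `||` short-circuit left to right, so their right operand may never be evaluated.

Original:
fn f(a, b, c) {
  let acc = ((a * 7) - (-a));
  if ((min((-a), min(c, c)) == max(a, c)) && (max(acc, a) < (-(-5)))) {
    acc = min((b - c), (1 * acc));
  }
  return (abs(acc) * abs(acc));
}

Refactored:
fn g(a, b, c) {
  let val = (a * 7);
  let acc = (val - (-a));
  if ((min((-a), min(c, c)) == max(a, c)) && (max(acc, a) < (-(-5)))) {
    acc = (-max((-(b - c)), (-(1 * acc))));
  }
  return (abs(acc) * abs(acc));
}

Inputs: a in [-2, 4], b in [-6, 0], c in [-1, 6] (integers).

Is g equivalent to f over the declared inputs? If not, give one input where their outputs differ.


This is a faithful refactor — statement counts differ; also local variable names differ; also min/max/abs usage differs, but the computed results match everywhere.
One worked example (a=3, b=0, c=-1) — f: acc := 24 | ((min((-a), min(c, c)) == max(a, c)) && (max(acc, a) < (-(-5)))): false | result 576; g: val := 21 | acc := 24 | ((min((-a), min(c, c)) == max(a, c)) && (max(acc, a) < (-(-5)))): false | result 576; agreement on 576.
An exhaustive pass over the 392 declared inputs shows identical outputs.
verdict: equivalent


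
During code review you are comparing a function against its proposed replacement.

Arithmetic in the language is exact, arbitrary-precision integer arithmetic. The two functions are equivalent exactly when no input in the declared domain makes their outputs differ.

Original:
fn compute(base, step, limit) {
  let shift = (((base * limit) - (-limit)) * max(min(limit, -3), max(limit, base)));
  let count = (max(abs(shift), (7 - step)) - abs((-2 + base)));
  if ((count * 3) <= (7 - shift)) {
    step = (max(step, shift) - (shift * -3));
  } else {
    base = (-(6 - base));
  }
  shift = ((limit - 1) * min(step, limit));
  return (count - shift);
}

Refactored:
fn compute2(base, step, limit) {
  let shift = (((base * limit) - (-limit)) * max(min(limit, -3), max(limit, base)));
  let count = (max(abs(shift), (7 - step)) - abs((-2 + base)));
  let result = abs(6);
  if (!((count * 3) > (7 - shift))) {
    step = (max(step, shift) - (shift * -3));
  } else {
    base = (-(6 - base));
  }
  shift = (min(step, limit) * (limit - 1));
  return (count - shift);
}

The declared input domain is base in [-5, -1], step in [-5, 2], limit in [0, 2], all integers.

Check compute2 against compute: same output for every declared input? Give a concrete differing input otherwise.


Equivalent — the differences include constant usage differs; boolean connective usage differs; min/max/abs usage differs; local variable names differ; statement counts differ; comparison usage differs, yet no declared input distinguishes the two.
One worked example (base=-2, step=2, limit=0) — compute: shift=0, then count=1, then ((count * 3) <= (7 - shift)) is true, then step=2, then shift=0, then returns 1; compute2: shift=0, then count=1, then result=6, then (!((count * 3) > (7 - shift))) is true, then step=2, then shift=0, then returns 1; agreement on 1.
Every one of the 120 inputs gives matching results.
verdict: equivalent


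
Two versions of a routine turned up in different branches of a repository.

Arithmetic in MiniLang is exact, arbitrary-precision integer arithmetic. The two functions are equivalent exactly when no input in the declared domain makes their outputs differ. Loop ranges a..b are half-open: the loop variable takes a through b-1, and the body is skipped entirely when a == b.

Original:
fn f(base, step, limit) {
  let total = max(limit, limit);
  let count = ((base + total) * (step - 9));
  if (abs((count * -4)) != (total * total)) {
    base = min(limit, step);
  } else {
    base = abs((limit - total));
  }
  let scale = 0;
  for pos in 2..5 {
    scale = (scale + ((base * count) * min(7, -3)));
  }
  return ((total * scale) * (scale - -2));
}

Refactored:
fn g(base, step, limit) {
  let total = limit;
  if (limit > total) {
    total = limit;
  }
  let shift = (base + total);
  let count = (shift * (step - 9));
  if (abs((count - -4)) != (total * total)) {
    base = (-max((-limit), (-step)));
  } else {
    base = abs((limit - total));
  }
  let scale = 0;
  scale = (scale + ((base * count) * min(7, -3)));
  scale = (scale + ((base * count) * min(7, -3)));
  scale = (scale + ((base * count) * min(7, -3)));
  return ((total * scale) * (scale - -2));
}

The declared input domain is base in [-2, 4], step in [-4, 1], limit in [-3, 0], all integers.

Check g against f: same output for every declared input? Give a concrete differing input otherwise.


Evaluate both at base=3, step=1, limit=-2.
f: total becomes -2; next count becomes -8; next (abs((count * -4)) != (total * total)) evaluates to true; next base becomes -2; next scale becomes 0; next at pos=2:; next scale becomes -48; next at pos=3:; next scale becomes -96; next at pos=4:; next scale becomes -144; next final value -40896
g: total becomes -2; next (limit > total) evaluates to false; next shift becomes 1; next count becomes -8; next (abs((count - -4)) != (total * total)) evaluates to false; next base becomes 0; next scale becomes 0; next scale becomes 0; next scale becomes 0; next scale becomes 0; next final value 0
-40896 != 0, so the rewrite changes behavior.
verdict: not equivalent; witness: base=3, step=1, limit=-2


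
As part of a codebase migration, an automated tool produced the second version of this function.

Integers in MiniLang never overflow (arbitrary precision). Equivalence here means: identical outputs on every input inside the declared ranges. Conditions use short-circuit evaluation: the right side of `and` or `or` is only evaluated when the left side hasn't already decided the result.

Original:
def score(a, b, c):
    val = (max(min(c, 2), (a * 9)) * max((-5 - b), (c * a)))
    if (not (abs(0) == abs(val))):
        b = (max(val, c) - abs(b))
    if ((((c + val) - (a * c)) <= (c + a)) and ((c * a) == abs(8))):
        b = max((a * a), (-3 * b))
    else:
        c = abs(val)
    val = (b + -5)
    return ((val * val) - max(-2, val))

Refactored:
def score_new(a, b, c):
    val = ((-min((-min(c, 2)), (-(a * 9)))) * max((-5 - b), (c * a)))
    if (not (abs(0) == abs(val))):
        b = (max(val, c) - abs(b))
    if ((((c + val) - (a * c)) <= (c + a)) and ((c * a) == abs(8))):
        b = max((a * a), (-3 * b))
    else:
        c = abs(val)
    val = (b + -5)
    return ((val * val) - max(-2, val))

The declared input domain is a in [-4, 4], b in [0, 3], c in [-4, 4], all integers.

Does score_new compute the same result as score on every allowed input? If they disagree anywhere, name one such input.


The two versions differ — the changes include min/max/abs usage differs.
Spot check at a=-2, b=2, c=-3 — score: val=-18, then (not (abs(0) == abs(val))) is true, then b=-5, then ((((c + val) - (a * c)) <= (c + a)) and ((c * a) == abs(8))) is false, then c=18, then val=-10, then returns 102. score_new: val=-18, then (not (abs(0) == abs(val))) is true, then b=-5, then ((((c + val) - (a * c)) <= (c + a)) and ((c * a) == abs(8))) is false, then c=18, then val=-10, then returns 102. Both give 102.
Across all 324 domain points the two functions coincide.
verdict: equivalent


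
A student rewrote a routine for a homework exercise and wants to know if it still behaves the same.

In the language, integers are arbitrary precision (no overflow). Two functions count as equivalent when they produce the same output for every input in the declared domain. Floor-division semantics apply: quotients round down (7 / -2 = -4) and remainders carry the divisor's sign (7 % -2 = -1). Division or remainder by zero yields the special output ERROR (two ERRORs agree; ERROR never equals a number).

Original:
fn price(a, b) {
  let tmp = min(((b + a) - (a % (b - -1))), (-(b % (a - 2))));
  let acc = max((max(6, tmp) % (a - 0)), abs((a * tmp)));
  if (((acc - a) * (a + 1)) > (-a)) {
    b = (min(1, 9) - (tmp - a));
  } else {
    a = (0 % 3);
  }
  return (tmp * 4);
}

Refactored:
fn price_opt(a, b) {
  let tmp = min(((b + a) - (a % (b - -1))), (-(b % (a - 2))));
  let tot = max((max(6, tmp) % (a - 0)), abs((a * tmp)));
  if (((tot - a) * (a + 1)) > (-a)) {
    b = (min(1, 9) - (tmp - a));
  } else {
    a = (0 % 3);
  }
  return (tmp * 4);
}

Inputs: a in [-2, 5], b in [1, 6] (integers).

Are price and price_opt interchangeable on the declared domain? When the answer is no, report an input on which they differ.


Reading the diff, among the changes: local variable names differ.
Tracing a=-1, b=2: price: tmp=-1, then acc=1, then (((acc - a) * (a + 1)) > (-a)) is false, then a=0, then returns -4 | price_opt: tmp=-1, then tot=1, then (((tot - a) * (a + 1)) > (-a)) is false, then a=0, then returns -4 — matching result -4.
Across all 48 domain points the two functions coincide.
verdict: equivalent


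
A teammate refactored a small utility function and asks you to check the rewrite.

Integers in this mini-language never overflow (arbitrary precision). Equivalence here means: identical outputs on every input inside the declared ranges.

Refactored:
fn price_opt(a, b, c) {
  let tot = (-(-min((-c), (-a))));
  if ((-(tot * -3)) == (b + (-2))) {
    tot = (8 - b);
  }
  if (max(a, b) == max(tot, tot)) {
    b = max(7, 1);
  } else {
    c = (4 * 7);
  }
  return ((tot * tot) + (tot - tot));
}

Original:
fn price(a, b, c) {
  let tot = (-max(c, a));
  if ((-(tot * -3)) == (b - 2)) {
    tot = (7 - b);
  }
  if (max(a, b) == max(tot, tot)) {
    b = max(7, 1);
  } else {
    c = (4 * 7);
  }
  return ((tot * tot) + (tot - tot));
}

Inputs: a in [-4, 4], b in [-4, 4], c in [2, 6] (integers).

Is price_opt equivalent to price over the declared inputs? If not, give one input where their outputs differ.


Evaluate both at a=-4, b=-4, c=2.
price: tot = -2; ((-(tot * -3)) == (b - 2)) -> true; tot = 11; (max(a, b) == max(tot, tot)) -> false; c = 28; return 121
price_opt: tot = -2; ((-(tot * -3)) == (b + (-2))) -> true; tot = 12; (max(a, b) == max(tot, tot)) -> false; c = 28; return 144
121 != 144, so the rewrite changes behavior.
verdict: not equivalent; witness: a=-4, b=-4, c=2


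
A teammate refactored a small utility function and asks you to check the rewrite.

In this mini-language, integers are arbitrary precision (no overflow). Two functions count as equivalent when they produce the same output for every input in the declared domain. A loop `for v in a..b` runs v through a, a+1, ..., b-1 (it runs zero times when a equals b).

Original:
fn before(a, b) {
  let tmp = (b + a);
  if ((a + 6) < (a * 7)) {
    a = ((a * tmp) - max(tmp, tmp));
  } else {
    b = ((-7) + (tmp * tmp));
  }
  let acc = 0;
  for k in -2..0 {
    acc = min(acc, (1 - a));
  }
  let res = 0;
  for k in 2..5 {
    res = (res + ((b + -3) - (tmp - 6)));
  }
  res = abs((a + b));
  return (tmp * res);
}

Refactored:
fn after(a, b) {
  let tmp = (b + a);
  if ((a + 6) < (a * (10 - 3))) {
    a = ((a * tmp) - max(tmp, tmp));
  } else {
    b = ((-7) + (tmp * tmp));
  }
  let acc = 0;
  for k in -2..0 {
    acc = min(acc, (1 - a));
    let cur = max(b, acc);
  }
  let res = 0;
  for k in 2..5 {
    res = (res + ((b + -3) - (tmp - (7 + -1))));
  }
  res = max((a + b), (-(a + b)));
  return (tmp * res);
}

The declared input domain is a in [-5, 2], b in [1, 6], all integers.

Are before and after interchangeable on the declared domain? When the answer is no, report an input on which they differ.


Side by side, the visible changes include: arithmetic usage differs; and min/max/abs usage differs; and statement counts differ; and local variable names differ; and constant usage differs.
Spot check at a=-4, b=4 — before: tmp becomes 0; next ((a + 6) < (a * 7)) evaluates to false; next b becomes -7; next acc becomes 0; next at k=-2:; next acc becomes 0; next at k=-1:; next acc becomes 0; next res becomes 0; next at k=2:; next res becomes -4; next at k=3:; next res becomes -8; next at k=4:; next res becomes -12; next res becomes 11; next final value 0. after: tmp becomes 0; next ((a + 6) < (a * (10 - 3))) evaluates to false; next b becomes -7; next acc becomes 0; next at k=-2:; next acc becomes 0; next cur becomes 0; next at k=-1:; next acc becomes 0; next cur becomes 0; next res becomes 0; next at k=2:; next res becomes -4; next at k=3:; next res becomes -8; next at k=4:; next res becomes -12; next res becomes 11; next final value 0. Both give 0.
Every one of the 48 inputs gives matching results.
verdict: equivalent


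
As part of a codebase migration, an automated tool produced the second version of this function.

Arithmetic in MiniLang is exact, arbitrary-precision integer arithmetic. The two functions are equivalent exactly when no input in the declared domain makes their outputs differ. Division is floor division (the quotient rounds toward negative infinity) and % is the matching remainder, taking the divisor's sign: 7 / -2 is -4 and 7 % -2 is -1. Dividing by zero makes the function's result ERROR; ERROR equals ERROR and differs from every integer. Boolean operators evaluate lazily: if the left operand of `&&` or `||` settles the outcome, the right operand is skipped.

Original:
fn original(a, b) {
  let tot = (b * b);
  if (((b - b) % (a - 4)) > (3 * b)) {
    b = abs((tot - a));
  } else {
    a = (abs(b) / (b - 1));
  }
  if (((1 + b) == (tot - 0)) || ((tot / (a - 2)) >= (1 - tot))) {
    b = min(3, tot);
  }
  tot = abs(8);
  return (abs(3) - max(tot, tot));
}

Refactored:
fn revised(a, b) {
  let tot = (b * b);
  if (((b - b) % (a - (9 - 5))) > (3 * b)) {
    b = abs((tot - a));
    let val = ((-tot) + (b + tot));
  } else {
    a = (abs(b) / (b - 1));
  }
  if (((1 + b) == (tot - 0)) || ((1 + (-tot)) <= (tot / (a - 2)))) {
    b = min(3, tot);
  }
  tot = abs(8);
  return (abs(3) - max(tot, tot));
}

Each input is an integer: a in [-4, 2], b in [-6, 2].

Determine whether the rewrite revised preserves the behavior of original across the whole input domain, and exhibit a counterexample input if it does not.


Reading the diff, among the changes: comparison usage differs, plus arithmetic usage differs, plus local variable names differ, plus constant usage differs, plus statement counts differ.
As a probe, take a=0, b=2: original runs tot=4, then (((b - b) % (a - 4)) > (3 * b)) is false, then a=2, then a zero divisor aborts: ERROR; revised runs tot=4, then (((b - b) % (a - (9 - 5))) > (3 * b)) is false, then a=2, then a zero divisor aborts: ERROR; both end at ERROR.
Across all 63 domain points the two functions coincide.
verdict: equivalent
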